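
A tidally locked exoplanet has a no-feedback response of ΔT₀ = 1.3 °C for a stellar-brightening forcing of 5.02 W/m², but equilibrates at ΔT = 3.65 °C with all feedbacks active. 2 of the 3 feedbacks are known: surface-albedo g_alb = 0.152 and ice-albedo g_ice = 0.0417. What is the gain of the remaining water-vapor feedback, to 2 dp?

Amplification A = ΔT/ΔT₀ = 3.65/1.3 = 2.808.
Total gain g = 1 − 1/A = 1 − 1/2.808 = 0.6439.
Known gains sum to 0.152 + 0.0417 = 0.1937.
g_wv = 0.6439 − 0.1937 = 0.45.

0.45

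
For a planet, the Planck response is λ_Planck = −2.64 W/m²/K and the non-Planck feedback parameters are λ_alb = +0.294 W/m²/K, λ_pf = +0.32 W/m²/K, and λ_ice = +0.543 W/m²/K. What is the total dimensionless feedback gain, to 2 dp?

0.44

Convert to gains: g_alb = 0.294/2.64 = 0.1114; g_pf = 0.32/2.64 = 0.1212; g_ice = 0.543/2.64 = 0.2057.
Total gain g = 0.4383.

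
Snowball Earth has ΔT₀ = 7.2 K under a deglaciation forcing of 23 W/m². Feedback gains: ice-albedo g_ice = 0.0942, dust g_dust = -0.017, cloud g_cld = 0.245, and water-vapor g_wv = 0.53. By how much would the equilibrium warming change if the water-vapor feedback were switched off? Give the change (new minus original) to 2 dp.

Original: g = 0.8522, ΔT = 7.2/(1−0.8522) = 48.7145 K.
Without water-vapor: g' = 0.3222, ΔT' = 7.2/(1−0.3222) = 10.6226 K.
Change = 10.6226 − 48.7145 = -38.09 K.

-38.09 K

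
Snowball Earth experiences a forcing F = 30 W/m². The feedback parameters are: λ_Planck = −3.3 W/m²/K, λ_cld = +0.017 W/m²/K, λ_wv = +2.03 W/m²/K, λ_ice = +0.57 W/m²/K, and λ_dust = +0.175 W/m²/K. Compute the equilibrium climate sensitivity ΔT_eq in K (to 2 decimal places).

Net feedback parameter λ = (−3.3) + (+0.017) + (+2.03) + (+0.57) + (+0.175) = -0.508 W/m²/K.
ΔT = −F/λ = −30/(-0.508) = 59.06 K.

59.06 K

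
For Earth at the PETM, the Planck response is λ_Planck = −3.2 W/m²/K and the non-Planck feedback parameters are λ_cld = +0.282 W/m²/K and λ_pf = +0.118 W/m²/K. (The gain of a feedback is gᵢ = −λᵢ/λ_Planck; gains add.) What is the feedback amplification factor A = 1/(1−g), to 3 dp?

Convert to gains: g_cld = 0.282/3.2 = 0.08812; g_pf = 0.118/3.2 = 0.03687.
Total gain g = 0.12499.
A = 1/(1 − 0.12499) = 1.143.

1.143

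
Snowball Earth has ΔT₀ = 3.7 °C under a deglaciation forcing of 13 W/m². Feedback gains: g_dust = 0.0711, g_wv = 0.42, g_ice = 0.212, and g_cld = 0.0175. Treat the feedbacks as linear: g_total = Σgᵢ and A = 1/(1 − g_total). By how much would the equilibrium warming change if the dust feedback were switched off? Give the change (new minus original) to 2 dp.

Original: g = 0.7206, ΔT = 3.7/(1−0.7206) = 13.2427 °C.
Without dust: g' = 0.6495, ΔT' = 3.7/(1−0.6495) = 10.5563 °C.
Change = 10.5563 − 13.2427 = -2.69 °C.

-2.69 °C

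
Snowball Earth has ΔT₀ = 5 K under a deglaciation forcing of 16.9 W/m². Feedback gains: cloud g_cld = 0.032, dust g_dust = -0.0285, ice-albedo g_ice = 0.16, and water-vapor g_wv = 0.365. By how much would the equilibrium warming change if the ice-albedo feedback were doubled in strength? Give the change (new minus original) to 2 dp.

Original: g = 0.5285, ΔT = 5/(1−0.5285) = 10.6045 K.
With doubled ice-albedo: g' = 0.6885, ΔT' = 5/(1−0.6885) = 16.0514 K.
Change = 16.0514 − 10.6045 = 5.45 K.

5.45 K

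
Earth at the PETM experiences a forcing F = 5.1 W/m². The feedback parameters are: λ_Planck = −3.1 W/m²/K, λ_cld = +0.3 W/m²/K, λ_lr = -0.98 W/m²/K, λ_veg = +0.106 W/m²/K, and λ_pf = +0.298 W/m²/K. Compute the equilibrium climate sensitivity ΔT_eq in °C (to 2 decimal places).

1.51 °C

Net feedback parameter λ = (−3.1) + (+0.3) + (-0.98) + (+0.106) + (+0.298) = -3.376 W/m²/K.
ΔT = −F/λ = −5.1/(-3.376) = 1.51 °C.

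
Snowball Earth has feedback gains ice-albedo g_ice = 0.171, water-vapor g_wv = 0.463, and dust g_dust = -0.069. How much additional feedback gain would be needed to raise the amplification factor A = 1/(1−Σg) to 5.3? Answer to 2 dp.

0.25

Current total gain = 0.565.
Target gain for A = 5.3: g* = 1 − 1/5.3 = 0.8113.
Additional gain needed = 0.8113 − 0.565 = 0.25.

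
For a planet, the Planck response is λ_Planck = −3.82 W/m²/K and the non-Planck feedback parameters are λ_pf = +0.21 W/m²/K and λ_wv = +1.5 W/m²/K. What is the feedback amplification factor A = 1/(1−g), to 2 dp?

1.81

Convert to gains: g_pf = 0.21/3.82 = 0.05497; g_wv = 1.5/3.82 = 0.3927.
Total gain g = 0.44767.
A = 1/(1 − 0.44767) = 1.81.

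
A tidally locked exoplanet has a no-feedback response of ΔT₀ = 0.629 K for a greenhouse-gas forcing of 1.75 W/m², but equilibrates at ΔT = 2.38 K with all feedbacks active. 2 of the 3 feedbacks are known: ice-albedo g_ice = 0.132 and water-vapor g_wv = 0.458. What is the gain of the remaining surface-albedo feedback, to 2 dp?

Amplification A = ΔT/ΔT₀ = 2.38/0.629 = 3.784.
Total gain g = 1 − 1/A = 1 − 1/3.784 = 0.7357.
Known gains sum to 0.132 + 0.458 = 0.59.
g_alb = 0.7357 − 0.59 = 0.15.

0.15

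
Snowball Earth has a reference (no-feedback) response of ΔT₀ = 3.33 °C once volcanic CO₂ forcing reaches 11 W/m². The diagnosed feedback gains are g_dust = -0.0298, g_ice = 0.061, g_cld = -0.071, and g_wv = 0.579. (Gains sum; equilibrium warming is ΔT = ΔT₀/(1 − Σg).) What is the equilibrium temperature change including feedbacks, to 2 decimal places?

Total gain g = -0.0298 + 0.061 − 0.071 + 0.579 = 0.5392.
Amplification A = 1/(1 − 0.5392) = 2.17.
ΔT = 3.33 × 2.17 = 7.23 °C.

7.23 °C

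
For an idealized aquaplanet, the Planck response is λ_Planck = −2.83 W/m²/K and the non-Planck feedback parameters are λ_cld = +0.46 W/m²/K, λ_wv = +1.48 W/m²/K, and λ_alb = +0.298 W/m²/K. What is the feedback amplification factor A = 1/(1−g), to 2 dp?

Convert to gains: g_cld = 0.46/2.83 = 0.1625; g_wv = 1.48/2.83 = 0.523; g_alb = 0.298/2.83 = 0.1053.
Total gain g = 0.7908.
A = 1/(1 − 0.7908) = 4.78.

4.78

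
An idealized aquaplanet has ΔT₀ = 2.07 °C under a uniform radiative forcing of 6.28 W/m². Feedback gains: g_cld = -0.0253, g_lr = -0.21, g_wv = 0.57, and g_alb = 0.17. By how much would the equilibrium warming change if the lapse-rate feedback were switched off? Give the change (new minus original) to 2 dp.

3.08 °C

Original: g = 0.5047, ΔT = 2.07/(1−0.5047) = 4.1793 °C.
Without lapse-rate: g' = 0.7147, ΔT' = 2.07/(1−0.7147) = 7.2555 °C.
Change = 7.2555 − 4.1793 = 3.08 °C.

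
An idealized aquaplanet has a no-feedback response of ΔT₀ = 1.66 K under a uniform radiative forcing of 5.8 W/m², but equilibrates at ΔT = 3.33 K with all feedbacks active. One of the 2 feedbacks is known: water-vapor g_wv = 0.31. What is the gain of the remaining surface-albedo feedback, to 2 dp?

0.19

Amplification A = ΔT/ΔT₀ = 3.33/1.66 = 2.006.
Total gain g = 1 − 1/A = 1 − 1/2.006 = 0.5015.
The known gain is 0.31.
g_alb = 0.5015 − 0.31 = 0.19.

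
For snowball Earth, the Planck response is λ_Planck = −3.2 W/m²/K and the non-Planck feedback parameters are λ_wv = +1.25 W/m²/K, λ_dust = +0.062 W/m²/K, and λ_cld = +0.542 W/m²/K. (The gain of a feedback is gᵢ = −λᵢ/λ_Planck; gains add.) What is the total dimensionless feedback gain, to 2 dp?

0.58

Convert to gains: g_wv = 1.25/3.2 = 0.3906; g_dust = 0.062/3.2 = 0.01937; g_cld = 0.542/3.2 = 0.1694.
Total gain g = 0.57937.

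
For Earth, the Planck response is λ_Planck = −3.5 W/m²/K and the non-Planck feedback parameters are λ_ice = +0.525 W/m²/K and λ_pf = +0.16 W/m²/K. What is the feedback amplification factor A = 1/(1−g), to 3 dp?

1.243

Convert to gains: g_ice = 0.525/3.5 = 0.15; g_pf = 0.16/3.5 = 0.04571.
Total gain g = 0.19571.
A = 1/(1 − 0.19571) = 1.243.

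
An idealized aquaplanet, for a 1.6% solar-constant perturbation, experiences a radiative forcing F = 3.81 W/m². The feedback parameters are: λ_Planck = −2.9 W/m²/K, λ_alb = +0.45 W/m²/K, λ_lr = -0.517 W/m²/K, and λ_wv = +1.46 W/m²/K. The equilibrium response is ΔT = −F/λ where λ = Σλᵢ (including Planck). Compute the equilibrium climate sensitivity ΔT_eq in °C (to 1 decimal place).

2.5 °C

Net feedback parameter λ = (−2.9) + (+0.45) + (-0.517) + (+1.46) = -1.507 W/m²/K.
ΔT = −F/λ = −3.81/(-1.507) = 2.5 °C.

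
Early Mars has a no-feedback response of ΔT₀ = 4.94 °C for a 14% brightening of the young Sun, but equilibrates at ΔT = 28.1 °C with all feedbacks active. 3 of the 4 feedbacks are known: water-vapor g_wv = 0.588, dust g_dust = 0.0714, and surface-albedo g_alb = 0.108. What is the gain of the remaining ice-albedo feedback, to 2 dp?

0.06

Amplification A = ΔT/ΔT₀ = 28.1/4.94 = 5.688.
Total gain g = 1 − 1/A = 1 − 1/5.688 = 0.8242.
Known gains sum to 0.588 + 0.0714 + 0.108 = 0.7674.
g_ice = 0.8242 − 0.7674 = 0.06.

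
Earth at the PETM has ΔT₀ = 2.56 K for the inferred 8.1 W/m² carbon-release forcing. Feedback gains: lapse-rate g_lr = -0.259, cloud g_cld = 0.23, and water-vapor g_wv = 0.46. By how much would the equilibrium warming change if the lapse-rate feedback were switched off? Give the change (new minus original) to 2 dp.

3.76 K

Original: g = 0.431, ΔT = 2.56/(1−0.431) = 4.4991 K.
Without lapse-rate: g' = 0.69, ΔT' = 2.56/(1−0.69) = 8.2581 K.
Change = 8.2581 − 4.4991 = 3.76 K.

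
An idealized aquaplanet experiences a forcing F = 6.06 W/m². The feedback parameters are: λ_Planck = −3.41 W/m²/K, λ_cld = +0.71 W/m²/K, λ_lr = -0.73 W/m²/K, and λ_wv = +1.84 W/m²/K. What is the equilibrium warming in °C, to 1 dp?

3.8 °C

Net feedback parameter λ = (−3.41) + (+0.71) + (-0.73) + (+1.84) = -1.59 W/m²/K.
ΔT = −F/λ = −6.06/(-1.59) = 3.8 °C.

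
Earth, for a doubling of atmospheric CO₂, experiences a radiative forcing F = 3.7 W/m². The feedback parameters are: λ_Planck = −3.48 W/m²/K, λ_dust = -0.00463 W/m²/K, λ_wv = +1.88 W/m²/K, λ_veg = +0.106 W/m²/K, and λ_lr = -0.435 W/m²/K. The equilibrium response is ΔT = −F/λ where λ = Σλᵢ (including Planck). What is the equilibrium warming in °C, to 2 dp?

1.91 °C

Net feedback parameter λ = (−3.48) + (-0.00463) + (+1.88) + (+0.106) + (-0.435) = -1.93363 W/m²/K.
ΔT = −F/λ = −3.7/(-1.93363) = 1.91 °C.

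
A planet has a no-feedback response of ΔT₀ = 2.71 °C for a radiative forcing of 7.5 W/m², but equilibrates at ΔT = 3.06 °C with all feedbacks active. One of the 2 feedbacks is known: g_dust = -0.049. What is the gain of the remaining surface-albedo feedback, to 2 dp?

Amplification A = ΔT/ΔT₀ = 3.06/2.71 = 1.129.
Total gain g = 1 − 1/A = 1 − 1/1.129 = 0.1143.
The known gain is -0.049.
g_alb = 0.1143 + 0.049 = 0.16.

0.16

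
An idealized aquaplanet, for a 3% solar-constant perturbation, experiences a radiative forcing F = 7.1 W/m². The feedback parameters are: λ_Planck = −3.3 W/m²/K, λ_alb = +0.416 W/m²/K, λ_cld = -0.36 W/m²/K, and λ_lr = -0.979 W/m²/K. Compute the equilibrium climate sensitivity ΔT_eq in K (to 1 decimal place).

Net feedback parameter λ = (−3.3) + (+0.416) + (-0.36) + (-0.979) = -4.223 W/m²/K.
ΔT = −F/λ = −7.1/(-4.223) = 1.7 K.

1.7 K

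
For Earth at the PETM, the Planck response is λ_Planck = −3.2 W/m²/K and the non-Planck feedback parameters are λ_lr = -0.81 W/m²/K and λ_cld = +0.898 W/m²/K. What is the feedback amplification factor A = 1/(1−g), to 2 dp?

Convert to gains: g_lr = -0.81/3.2 = -0.2531; g_cld = 0.898/3.2 = 0.2806.
Total gain g = 0.0275.
A = 1/(1 − 0.0275) = 1.03.

1.03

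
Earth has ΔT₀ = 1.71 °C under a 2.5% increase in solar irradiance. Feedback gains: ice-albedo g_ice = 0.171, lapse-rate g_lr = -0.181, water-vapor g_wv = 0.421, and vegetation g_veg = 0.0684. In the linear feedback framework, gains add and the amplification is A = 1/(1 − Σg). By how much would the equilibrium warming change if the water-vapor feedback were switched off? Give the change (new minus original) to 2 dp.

Original: g = 0.4794, ΔT = 1.71/(1−0.4794) = 3.2847 °C.
Without water-vapor: g' = 0.0584, ΔT' = 1.71/(1−0.0584) = 1.8161 °C.
Change = 1.8161 − 3.2847 = -1.47 °C.

-1.47 °C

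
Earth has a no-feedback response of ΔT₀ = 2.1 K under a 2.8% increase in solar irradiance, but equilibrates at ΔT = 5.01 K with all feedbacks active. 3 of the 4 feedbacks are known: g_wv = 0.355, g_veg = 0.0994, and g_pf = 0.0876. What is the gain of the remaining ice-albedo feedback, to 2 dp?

Amplification A = ΔT/ΔT₀ = 5.01/2.1 = 2.386.
Total gain g = 1 − 1/A = 1 − 1/2.386 = 0.5809.
Known gains sum to 0.355 + 0.0994 + 0.0876 = 0.542.
g_ice = 0.5809 − 0.542 = 0.04.

0.04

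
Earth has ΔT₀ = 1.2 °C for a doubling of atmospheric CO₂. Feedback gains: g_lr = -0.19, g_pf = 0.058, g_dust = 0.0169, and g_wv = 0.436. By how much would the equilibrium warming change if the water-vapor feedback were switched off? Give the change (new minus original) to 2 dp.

Original: g = 0.3209, ΔT = 1.2/(1−0.3209) = 1.7670 °C.
Without water-vapor: g' = -0.1151, ΔT' = 1.2/(1+0.1151) = 1.0761 °C.
Change = 1.0761 − 1.7670 = -0.69 °C.

-0.69 °C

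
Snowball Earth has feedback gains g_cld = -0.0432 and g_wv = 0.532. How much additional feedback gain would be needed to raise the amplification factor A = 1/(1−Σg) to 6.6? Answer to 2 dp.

0.36

Current total gain = 0.4888.
Target gain for A = 6.6: g* = 1 − 1/6.6 = 0.8485.
Additional gain needed = 0.8485 − 0.4888 = 0.36.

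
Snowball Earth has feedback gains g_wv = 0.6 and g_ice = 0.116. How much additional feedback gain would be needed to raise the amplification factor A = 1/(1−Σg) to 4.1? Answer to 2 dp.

0.04

Current total gain = 0.716.
Target gain for A = 4.1: g* = 1 − 1/4.1 = 0.7561.
Additional gain needed = 0.7561 − 0.716 = 0.04.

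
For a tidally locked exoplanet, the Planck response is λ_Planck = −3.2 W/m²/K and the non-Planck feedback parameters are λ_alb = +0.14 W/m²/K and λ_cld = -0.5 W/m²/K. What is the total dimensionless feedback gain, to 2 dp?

Convert to gains: g_alb = 0.14/3.2 = 0.04375; g_cld = -0.5/3.2 = -0.1562.
Total gain g = -0.11245.

-0.11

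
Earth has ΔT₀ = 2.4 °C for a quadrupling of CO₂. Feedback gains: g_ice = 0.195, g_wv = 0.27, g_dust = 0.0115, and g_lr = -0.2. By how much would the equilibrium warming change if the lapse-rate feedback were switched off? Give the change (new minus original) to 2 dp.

Original: g = 0.2765, ΔT = 2.4/(1−0.2765) = 3.3172 °C.
Without lapse-rate: g' = 0.4765, ΔT' = 2.4/(1−0.4765) = 4.5845 °C.
Change = 4.5845 − 3.3172 = 1.27 °C.

1.27 °C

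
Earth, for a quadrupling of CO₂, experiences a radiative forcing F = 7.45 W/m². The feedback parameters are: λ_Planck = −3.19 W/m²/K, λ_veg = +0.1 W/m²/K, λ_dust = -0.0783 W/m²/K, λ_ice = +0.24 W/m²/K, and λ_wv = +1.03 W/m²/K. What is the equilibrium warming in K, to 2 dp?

3.92 K

Net feedback parameter λ = (−3.19) + (+0.1) + (-0.0783) + (+0.24) + (+1.03) = -1.8983 W/m²/K.
ΔT = −F/λ = −7.45/(-1.8983) = 3.92 K.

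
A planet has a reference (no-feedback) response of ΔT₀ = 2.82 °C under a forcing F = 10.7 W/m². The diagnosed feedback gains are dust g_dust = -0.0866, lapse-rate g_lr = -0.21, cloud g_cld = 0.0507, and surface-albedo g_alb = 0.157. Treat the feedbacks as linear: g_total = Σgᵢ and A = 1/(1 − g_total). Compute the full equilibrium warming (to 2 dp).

2.59 °C

Total gain g = -0.0866 − 0.21 + 0.0507 + 0.157 = -0.0889.
Amplification A = 1/(1 + 0.0889) = 0.9184.
ΔT = 2.82 × 0.9184 = 2.59 °C.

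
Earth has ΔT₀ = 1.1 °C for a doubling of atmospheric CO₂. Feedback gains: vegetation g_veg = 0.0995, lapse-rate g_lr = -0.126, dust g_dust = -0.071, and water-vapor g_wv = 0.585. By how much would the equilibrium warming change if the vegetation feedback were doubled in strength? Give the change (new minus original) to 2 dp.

Original: g = 0.4875, ΔT = 1.1/(1−0.4875) = 2.1463 °C.
With doubled vegetation: g' = 0.587, ΔT' = 1.1/(1−0.587) = 2.6634 °C.
Change = 2.6634 − 2.1463 = 0.52 °C.

0.52 °C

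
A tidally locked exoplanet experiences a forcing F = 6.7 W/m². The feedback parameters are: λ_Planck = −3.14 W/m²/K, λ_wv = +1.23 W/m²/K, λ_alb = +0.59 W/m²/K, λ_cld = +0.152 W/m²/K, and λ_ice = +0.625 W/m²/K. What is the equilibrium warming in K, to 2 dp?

12.34 K

Net feedback parameter λ = (−3.14) + (+1.23) + (+0.59) + (+0.152) + (+0.625) = -0.543 W/m²/K.
ΔT = −F/λ = −6.7/(-0.543) = 12.34 K.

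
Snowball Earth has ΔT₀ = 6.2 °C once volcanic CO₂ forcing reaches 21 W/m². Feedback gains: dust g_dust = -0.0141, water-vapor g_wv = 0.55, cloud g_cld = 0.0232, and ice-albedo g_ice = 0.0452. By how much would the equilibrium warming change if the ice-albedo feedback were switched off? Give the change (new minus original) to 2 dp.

Original: g = 0.6043, ΔT = 6.2/(1−0.6043) = 15.6684 °C.
Without ice-albedo: g' = 0.5591, ΔT' = 6.2/(1−0.5591) = 14.0621 °C.
Change = 14.0621 − 15.6684 = -1.61 °C.

-1.61 °C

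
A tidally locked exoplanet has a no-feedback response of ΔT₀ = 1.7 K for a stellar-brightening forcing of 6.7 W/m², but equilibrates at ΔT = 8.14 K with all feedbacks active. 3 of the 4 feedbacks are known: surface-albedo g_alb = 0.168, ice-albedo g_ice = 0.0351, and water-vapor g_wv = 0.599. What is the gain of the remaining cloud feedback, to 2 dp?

Amplification A = ΔT/ΔT₀ = 8.14/1.7 = 4.788.
Total gain g = 1 − 1/A = 1 − 1/4.788 = 0.7911.
Known gains sum to 0.168 + 0.0351 + 0.599 = 0.8021.
g_cld = 0.7911 − 0.8021 = -0.01.

-0.01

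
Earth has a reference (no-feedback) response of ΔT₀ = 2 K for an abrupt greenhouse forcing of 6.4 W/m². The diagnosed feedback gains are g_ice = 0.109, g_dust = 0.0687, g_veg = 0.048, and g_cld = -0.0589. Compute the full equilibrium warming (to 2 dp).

Total gain g = 0.109 + 0.0687 + 0.048 − 0.0589 = 0.1668.
Amplification A = 1/(1 − 0.1668) = 1.2.
ΔT = 2 × 1.2 = 2.40 K.

2.40 K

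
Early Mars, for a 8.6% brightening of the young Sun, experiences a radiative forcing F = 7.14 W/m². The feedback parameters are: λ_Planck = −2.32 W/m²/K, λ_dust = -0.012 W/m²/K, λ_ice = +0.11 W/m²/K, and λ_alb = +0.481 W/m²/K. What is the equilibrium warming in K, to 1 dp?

4.1 K

Net feedback parameter λ = (−2.32) + (-0.012) + (+0.11) + (+0.481) = -1.741 W/m²/K.
ΔT = −F/λ = −7.14/(-1.741) = 4.1 K.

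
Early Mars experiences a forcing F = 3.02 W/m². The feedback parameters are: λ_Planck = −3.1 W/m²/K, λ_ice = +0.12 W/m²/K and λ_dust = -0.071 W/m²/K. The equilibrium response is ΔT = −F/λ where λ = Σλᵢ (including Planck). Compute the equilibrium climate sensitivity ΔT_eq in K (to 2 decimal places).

Net feedback parameter λ = (−3.1) + (+0.12) + (-0.071) = -3.051 W/m²/K.
ΔT = −F/λ = −3.02/(-3.051) = 0.99 K.

0.99 K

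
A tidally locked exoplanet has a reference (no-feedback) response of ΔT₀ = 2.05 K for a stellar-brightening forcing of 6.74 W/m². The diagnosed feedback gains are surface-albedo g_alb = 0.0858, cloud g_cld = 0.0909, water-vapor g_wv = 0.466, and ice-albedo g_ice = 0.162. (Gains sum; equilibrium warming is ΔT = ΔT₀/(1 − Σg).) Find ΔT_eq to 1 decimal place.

Total gain g = 0.0858 + 0.0909 + 0.466 + 0.162 = 0.8047.
Amplification A = 1/(1 − 0.8047) = 5.12.
ΔT = 2.05 × 5.12 = 10.5 K.

10.5 K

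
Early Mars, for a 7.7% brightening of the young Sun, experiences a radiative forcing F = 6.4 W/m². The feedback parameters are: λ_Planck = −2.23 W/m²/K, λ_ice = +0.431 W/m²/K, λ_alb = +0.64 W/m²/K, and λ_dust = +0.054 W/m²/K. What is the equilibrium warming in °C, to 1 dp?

5.8 °C

Net feedback parameter λ = (−2.23) + (+0.431) + (+0.64) + (+0.054) = -1.105 W/m²/K.
ΔT = −F/λ = −6.4/(-1.105) = 5.8 °C.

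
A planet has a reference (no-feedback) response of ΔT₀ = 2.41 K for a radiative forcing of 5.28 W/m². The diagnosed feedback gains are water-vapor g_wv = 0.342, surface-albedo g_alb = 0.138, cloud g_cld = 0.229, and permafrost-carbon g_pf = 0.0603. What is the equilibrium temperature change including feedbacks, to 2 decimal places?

Total gain g = 0.342 + 0.138 + 0.229 + 0.0603 = 0.7693.
Amplification A = 1/(1 − 0.7693) = 4.335.
ΔT = 2.41 × 4.335 = 10.45 K.

10.45 K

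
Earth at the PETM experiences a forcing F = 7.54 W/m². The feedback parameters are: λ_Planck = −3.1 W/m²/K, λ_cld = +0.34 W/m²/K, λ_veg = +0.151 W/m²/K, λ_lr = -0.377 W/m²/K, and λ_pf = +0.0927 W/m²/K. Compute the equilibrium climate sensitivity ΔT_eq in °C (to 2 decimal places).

Net feedback parameter λ = (−3.1) + (+0.34) + (+0.151) + (-0.377) + (+0.0927) = -2.8933 W/m²/K.
ΔT = −F/λ = −7.54/(-2.8933) = 2.61 °C.

2.61 °C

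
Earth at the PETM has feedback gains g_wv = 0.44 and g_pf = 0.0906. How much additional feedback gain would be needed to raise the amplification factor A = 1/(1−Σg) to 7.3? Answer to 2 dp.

0.33

Current total gain = 0.5306.
Target gain for A = 7.3: g* = 1 − 1/7.3 = 0.863.
Additional gain needed = 0.863 − 0.5306 = 0.33.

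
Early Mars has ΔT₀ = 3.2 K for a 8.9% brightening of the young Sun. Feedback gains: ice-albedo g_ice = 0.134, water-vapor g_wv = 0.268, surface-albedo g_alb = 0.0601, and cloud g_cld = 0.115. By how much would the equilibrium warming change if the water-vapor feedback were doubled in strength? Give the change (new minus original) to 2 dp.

13.09 K

Original: g = 0.5771, ΔT = 3.2/(1−0.5771) = 7.5668 K.
With doubled water-vapor: g' = 0.8451, ΔT' = 3.2/(1−0.8451) = 20.6585 K.
Change = 20.6585 − 7.5668 = 13.09 K.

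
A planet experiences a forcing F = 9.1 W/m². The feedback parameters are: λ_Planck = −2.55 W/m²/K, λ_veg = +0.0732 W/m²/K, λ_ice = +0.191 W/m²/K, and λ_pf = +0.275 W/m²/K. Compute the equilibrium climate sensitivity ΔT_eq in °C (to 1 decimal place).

4.5 °C

Net feedback parameter λ = (−2.55) + (+0.0732) + (+0.191) + (+0.275) = -2.0108 W/m²/K.
ΔT = −F/λ = −9.1/(-2.0108) = 4.5 °C.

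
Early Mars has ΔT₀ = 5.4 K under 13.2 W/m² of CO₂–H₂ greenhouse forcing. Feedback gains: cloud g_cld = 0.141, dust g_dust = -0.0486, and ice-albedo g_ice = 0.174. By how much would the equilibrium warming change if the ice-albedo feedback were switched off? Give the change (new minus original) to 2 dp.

-1.41 K

Original: g = 0.2664, ΔT = 5.4/(1−0.2664) = 7.3610 K.
Without ice-albedo: g' = 0.0924, ΔT' = 5.4/(1−0.0924) = 5.9498 K.
Change = 5.9498 − 7.3610 = -1.41 K.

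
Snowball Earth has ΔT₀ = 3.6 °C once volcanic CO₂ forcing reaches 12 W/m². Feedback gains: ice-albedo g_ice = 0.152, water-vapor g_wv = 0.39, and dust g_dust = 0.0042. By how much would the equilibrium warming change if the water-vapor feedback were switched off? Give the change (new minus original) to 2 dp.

-3.67 °C

Original: g = 0.5462, ΔT = 3.6/(1−0.5462) = 7.9330 °C.
Without water-vapor: g' = 0.1562, ΔT' = 3.6/(1−0.1562) = 4.2664 °C.
Change = 4.2664 − 7.9330 = -3.67 °C.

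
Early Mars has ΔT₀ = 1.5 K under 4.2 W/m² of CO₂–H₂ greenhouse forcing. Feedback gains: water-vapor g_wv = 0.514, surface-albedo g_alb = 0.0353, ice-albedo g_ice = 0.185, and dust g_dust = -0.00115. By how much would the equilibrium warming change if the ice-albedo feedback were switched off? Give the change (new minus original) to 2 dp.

Original: g = 0.73315, ΔT = 1.5/(1−0.73315) = 5.6211 K.
Without ice-albedo: g' = 0.54815, ΔT' = 1.5/(1−0.54815) = 3.3197 K.
Change = 3.3197 − 5.6211 = -2.30 K.

-2.30 K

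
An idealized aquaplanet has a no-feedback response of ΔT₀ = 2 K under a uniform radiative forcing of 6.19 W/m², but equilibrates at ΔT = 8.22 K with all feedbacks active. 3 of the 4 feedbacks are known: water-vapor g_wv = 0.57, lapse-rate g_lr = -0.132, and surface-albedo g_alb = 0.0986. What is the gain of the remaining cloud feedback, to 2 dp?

0.22

Amplification A = ΔT/ΔT₀ = 8.22/2 = 4.11.
Total gain g = 1 − 1/A = 1 − 1/4.11 = 0.7567.
Known gains sum to 0.57 − 0.132 + 0.0986 = 0.5366.
g_cld = 0.7567 − 0.5366 = 0.22.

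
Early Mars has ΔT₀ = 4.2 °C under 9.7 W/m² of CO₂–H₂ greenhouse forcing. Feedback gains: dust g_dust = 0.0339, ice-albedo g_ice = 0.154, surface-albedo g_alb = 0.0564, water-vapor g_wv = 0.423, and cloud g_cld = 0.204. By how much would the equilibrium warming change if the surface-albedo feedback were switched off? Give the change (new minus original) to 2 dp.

-9.94 °C

Original: g = 0.8713, ΔT = 4.2/(1−0.8713) = 32.6340 °C.
Without surface-albedo: g' = 0.8149, ΔT' = 4.2/(1−0.8149) = 22.6904 °C.
Change = 22.6904 − 32.6340 = -9.94 °C.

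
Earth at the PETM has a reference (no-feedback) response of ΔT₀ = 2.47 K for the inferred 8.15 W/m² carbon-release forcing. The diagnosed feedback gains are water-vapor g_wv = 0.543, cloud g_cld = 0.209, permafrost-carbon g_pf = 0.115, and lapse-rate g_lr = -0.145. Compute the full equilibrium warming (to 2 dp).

8.88 K

Total gain g = 0.543 + 0.209 + 0.115 − 0.145 = 0.722.
Amplification A = 1/(1 − 0.722) = 3.597.
ΔT = 2.47 × 3.597 = 8.88 K.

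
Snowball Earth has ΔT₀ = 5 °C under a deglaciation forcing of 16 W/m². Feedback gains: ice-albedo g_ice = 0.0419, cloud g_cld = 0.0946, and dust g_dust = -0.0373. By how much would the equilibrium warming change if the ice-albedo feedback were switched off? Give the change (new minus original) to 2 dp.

-0.25 °C

Original: g = 0.0992, ΔT = 5/(1−0.0992) = 5.5506 °C.
Without ice-albedo: g' = 0.0573, ΔT' = 5/(1−0.0573) = 5.3039 °C.
Change = 5.3039 − 5.5506 = -0.25 °C.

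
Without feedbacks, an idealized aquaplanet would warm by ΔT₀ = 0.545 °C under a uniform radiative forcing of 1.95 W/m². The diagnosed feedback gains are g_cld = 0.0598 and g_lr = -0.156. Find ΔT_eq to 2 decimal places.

Total gain g = 0.0598 − 0.156 = -0.0962.
Amplification A = 1/(1 + 0.0962) = 0.9122.
ΔT = 0.545 × 0.9122 = 0.50 °C.

0.50 °C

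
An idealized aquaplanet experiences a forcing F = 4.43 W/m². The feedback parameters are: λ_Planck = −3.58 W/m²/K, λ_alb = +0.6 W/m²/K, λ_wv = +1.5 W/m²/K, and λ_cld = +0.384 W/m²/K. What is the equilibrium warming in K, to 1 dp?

Net feedback parameter λ = (−3.58) + (+0.6) + (+1.5) + (+0.384) = -1.096 W/m²/K.
ΔT = −F/λ = −4.43/(-1.096) = 4.0 K.

4.0 K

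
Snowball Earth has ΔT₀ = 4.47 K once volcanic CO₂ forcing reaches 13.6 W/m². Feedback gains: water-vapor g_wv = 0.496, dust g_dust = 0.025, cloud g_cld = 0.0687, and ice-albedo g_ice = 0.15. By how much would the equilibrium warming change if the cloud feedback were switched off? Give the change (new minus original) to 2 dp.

Original: g = 0.7397, ΔT = 4.47/(1−0.7397) = 17.1725 K.
Without cloud: g' = 0.671, ΔT' = 4.47/(1−0.671) = 13.5866 K.
Change = 13.5866 − 17.1725 = -3.59 K.

-3.59 K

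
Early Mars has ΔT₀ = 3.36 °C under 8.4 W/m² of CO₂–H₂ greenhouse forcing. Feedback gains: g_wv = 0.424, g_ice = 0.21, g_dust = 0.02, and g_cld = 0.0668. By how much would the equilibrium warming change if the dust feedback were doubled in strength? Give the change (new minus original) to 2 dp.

0.93 °C

Original: g = 0.7208, ΔT = 3.36/(1−0.7208) = 12.0344 °C.
With doubled dust: g' = 0.7408, ΔT' = 3.36/(1−0.7408) = 12.9630 °C.
Change = 12.9630 − 12.0344 = 0.93 °C.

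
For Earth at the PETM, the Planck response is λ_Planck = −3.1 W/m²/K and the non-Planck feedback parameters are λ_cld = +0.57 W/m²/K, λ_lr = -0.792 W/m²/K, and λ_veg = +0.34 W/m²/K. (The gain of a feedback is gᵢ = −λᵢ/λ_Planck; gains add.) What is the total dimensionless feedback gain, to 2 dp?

Convert to gains: g_cld = 0.57/3.1 = 0.1839; g_lr = -0.792/3.1 = -0.2555; g_veg = 0.34/3.1 = 0.1097.
Total gain g = 0.0381.

0.04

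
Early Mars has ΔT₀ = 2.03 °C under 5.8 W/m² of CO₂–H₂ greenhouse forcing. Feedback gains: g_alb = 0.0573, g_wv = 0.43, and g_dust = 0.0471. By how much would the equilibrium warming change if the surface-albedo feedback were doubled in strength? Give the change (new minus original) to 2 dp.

Original: g = 0.5344, ΔT = 2.03/(1−0.5344) = 4.3600 °C.
With doubled surface-albedo: g' = 0.5917, ΔT' = 2.03/(1−0.5917) = 4.9718 °C.
Change = 4.9718 − 4.3600 = 0.61 °C.

0.61 °C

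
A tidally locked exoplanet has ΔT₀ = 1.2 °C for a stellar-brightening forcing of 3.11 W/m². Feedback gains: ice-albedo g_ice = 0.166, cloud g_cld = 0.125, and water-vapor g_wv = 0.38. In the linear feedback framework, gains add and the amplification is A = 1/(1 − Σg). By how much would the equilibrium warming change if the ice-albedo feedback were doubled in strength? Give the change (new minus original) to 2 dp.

Original: g = 0.671, ΔT = 1.2/(1−0.671) = 3.6474 °C.
With doubled ice-albedo: g' = 0.837, ΔT' = 1.2/(1−0.837) = 7.3620 °C.
Change = 7.3620 − 3.6474 = 3.71 °C.

3.71 °C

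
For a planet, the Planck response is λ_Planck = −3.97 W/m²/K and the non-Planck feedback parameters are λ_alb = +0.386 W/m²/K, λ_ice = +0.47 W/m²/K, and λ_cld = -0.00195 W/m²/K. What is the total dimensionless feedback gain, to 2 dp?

0.22

Convert to gains: g_alb = 0.386/3.97 = 0.09723; g_ice = 0.47/3.97 = 0.1184; g_cld = -0.00195/3.97 = -0.000491.
Total gain g = 0.215139.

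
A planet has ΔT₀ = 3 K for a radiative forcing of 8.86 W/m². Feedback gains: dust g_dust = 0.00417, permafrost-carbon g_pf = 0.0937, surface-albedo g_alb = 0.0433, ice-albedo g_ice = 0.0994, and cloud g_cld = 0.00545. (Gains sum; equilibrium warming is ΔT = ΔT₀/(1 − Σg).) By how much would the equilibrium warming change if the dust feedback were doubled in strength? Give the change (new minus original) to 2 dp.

Original: g = 0.24602, ΔT = 3/(1−0.24602) = 3.9789 K.
With doubled dust: g' = 0.25019, ΔT' = 3/(1−0.25019) = 4.0010 K.
Change = 4.0010 − 3.9789 = 0.02 K.

0.02 K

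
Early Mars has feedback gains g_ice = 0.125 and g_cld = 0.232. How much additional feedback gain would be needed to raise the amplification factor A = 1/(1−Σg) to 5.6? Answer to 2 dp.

0.46

Current total gain = 0.357.
Target gain for A = 5.6: g* = 1 − 1/5.6 = 0.8214.
Additional gain needed = 0.8214 − 0.357 = 0.46.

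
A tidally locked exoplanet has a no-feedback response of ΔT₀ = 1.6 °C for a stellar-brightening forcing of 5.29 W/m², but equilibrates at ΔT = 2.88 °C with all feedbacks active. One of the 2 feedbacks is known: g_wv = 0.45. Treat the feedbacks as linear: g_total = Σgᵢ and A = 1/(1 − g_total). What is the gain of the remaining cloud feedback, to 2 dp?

Amplification A = ΔT/ΔT₀ = 2.88/1.6 = 1.8.
Total gain g = 1 − 1/A = 1 − 1/1.8 = 0.4444.
The known gain is 0.45.
g_cld = 0.4444 − 0.45 = -0.01.

-0.01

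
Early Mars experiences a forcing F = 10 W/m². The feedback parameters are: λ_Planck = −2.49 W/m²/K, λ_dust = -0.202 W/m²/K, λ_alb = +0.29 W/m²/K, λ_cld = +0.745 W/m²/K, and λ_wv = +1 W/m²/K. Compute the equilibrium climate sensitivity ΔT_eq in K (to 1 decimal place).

Net feedback parameter λ = (−2.49) + (-0.202) + (+0.29) + (+0.745) + (+1) = -0.657 W/m²/K.
ΔT = −F/λ = −10/(-0.657) = 15.2 K.

15.2 K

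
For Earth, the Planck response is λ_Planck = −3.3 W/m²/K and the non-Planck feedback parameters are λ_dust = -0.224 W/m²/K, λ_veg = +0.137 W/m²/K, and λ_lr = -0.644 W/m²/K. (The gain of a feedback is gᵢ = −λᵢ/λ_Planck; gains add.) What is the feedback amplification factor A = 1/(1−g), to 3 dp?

0.819

Convert to gains: g_dust = -0.224/3.3 = -0.06788; g_veg = 0.137/3.3 = 0.04152; g_lr = -0.644/3.3 = -0.1952.
Total gain g = -0.22156.
A = 1/(1 + 0.22156) = 0.819.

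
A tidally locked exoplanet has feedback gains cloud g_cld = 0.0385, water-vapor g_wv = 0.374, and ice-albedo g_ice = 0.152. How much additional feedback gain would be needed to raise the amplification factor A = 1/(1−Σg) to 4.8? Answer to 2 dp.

Current total gain = 0.5645.
Target gain for A = 4.8: g* = 1 − 1/4.8 = 0.7917.
Additional gain needed = 0.7917 − 0.5645 = 0.23.

0.23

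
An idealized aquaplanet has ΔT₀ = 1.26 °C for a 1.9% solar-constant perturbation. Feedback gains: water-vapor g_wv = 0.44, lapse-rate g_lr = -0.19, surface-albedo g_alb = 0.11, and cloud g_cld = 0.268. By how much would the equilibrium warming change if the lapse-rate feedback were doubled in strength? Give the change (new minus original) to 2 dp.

-1.15 °C

Original: g = 0.628, ΔT = 1.26/(1−0.628) = 3.3871 °C.
With doubled lapse-rate: g' = 0.438, ΔT' = 1.26/(1−0.438) = 2.2420 °C.
Change = 2.2420 − 3.3871 = -1.15 °C.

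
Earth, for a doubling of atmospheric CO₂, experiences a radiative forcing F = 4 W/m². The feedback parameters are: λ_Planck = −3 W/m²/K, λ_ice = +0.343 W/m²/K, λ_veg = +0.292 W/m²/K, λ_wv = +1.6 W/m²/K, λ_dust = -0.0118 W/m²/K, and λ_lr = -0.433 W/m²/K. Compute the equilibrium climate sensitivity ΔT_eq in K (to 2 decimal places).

Net feedback parameter λ = (−3) + (+0.343) + (+0.292) + (+1.6) + (-0.0118) + (-0.433) = -1.2098 W/m²/K.
ΔT = −F/λ = −4/(-1.2098) = 3.31 K.

3.31 K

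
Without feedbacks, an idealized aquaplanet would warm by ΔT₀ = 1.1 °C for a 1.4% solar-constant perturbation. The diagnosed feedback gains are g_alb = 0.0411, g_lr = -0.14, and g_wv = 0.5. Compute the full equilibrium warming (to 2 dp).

Total gain g = 0.0411 − 0.14 + 0.5 = 0.4011.
Amplification A = 1/(1 − 0.4011) = 1.67.
ΔT = 1.1 × 1.67 = 1.84 °C.

1.84 °C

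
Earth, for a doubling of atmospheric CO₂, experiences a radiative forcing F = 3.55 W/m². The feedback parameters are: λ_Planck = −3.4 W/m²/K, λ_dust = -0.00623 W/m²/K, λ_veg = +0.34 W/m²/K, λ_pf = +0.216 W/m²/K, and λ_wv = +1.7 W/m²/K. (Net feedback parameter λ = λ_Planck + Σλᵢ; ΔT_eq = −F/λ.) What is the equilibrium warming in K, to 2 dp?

3.09 K

Net feedback parameter λ = (−3.4) + (-0.00623) + (+0.34) + (+0.216) + (+1.7) = -1.15023 W/m²/K.
ΔT = −F/λ = −3.55/(-1.15023) = 3.09 K.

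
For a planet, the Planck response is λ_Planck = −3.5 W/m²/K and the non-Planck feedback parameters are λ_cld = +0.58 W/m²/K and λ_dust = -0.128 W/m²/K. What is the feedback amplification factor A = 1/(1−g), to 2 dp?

Convert to gains: g_cld = 0.58/3.5 = 0.1657; g_dust = -0.128/3.5 = -0.03657.
Total gain g = 0.12913.
A = 1/(1 − 0.12913) = 1.15.

1.15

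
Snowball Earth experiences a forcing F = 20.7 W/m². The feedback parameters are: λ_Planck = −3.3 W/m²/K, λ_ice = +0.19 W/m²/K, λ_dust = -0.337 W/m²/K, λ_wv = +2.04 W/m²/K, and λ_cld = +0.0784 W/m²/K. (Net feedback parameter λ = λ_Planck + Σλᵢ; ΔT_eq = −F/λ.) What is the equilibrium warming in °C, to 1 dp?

15.6 °C

Net feedback parameter λ = (−3.3) + (+0.19) + (-0.337) + (+2.04) + (+0.0784) = -1.3286 W/m²/K.
ΔT = −F/λ = −20.7/(-1.3286) = 15.6 °C.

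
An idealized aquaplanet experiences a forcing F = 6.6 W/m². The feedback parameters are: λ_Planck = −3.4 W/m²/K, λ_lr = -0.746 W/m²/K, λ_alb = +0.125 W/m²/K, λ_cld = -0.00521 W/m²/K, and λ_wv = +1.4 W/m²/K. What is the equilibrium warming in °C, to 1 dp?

Net feedback parameter λ = (−3.4) + (-0.746) + (+0.125) + (-0.00521) + (+1.4) = -2.62621 W/m²/K.
ΔT = −F/λ = −6.6/(-2.62621) = 2.5 °C.

2.5 °C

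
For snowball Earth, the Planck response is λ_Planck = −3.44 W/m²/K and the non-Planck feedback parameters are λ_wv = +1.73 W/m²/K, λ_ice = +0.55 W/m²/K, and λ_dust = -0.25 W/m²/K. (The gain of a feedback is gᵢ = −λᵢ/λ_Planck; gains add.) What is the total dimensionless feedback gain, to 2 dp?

Convert to gains: g_wv = 1.73/3.44 = 0.5029; g_ice = 0.55/3.44 = 0.1599; g_dust = -0.25/3.44 = -0.07267.
Total gain g = 0.59013.

0.59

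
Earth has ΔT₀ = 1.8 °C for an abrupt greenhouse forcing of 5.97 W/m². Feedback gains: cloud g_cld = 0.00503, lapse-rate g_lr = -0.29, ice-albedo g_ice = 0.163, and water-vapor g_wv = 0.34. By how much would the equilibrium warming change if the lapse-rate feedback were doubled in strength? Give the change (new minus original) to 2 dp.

-0.62 °C

Original: g = 0.21803, ΔT = 1.8/(1−0.21803) = 2.3019 °C.
With doubled lapse-rate: g' = -0.07197, ΔT' = 1.8/(1+0.07197) = 1.6792 °C.
Change = 1.6792 − 2.3019 = -0.62 °C.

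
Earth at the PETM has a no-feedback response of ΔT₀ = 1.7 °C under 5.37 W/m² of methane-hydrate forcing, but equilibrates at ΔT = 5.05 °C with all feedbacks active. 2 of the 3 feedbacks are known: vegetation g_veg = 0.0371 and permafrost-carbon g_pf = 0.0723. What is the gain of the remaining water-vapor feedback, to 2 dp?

0.55

Amplification A = ΔT/ΔT₀ = 5.05/1.7 = 2.971.
Total gain g = 1 − 1/A = 1 − 1/2.971 = 0.6634.
Known gains sum to 0.0371 + 0.0723 = 0.1094.
g_wv = 0.6634 − 0.1094 = 0.55.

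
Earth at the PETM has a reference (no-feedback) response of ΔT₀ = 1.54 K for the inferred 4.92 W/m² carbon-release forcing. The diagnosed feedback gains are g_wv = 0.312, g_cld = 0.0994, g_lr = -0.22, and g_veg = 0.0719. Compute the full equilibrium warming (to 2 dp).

2.09 K

Total gain g = 0.312 + 0.0994 − 0.22 + 0.0719 = 0.2633.
Amplification A = 1/(1 − 0.2633) = 1.357.
ΔT = 1.54 × 1.357 = 2.09 K.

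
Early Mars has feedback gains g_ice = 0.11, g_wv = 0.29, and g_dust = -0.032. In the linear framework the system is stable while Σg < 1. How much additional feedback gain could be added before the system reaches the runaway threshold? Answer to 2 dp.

Current total gain = 0.11 + 0.29 − 0.032 = 0.368.
Margin to runaway = 1 − 0.368 = 0.63.

0.63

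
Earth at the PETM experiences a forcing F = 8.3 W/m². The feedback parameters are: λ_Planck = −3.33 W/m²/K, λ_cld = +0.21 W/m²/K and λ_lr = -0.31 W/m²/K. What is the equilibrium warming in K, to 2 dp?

2.42 K

Net feedback parameter λ = (−3.33) + (+0.21) + (-0.31) = -3.43 W/m²/K.
ΔT = −F/λ = −8.3/(-3.43) = 2.42 K.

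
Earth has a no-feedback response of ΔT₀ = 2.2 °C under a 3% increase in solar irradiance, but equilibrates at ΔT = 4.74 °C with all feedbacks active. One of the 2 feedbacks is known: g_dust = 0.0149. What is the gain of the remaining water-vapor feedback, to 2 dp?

0.52

Amplification A = ΔT/ΔT₀ = 4.74/2.2 = 2.155.
Total gain g = 1 − 1/A = 1 − 1/2.155 = 0.536.
The known gain is 0.0149.
g_wv = 0.536 − 0.0149 = 0.52.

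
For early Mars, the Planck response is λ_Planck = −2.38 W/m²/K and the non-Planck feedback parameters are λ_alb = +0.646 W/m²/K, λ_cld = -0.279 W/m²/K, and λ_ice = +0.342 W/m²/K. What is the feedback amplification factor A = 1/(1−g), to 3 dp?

Convert to gains: g_alb = 0.646/2.38 = 0.2714; g_cld = -0.279/2.38 = -0.1172; g_ice = 0.342/2.38 = 0.1437.
Total gain g = 0.2979.
A = 1/(1 − 0.2979) = 1.424.

1.424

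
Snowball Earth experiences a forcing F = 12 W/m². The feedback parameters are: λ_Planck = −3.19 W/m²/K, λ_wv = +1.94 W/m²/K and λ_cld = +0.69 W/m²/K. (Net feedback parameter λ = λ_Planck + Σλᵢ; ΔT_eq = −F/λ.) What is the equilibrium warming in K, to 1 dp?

Net feedback parameter λ = (−3.19) + (+1.94) + (+0.69) = -0.56 W/m²/K.
ΔT = −F/λ = −12/(-0.56) = 21.4 K.

21.4 K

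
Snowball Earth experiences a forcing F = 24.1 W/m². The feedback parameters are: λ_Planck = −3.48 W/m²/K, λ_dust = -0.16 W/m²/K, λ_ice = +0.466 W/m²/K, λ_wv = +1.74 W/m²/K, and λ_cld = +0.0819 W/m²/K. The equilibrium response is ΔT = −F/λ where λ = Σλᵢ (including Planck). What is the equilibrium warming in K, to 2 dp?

17.82 K

Net feedback parameter λ = (−3.48) + (-0.16) + (+0.466) + (+1.74) + (+0.0819) = -1.3521 W/m²/K.
ΔT = −F/λ = −24.1/(-1.3521) = 17.82 K.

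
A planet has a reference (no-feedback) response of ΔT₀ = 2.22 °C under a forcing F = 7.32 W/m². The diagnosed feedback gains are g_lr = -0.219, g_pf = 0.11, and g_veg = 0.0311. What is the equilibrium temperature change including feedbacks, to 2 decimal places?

Total gain g = -0.219 + 0.11 + 0.0311 = -0.0779.
Amplification A = 1/(1 + 0.0779) = 0.9277.
ΔT = 2.22 × 0.9277 = 2.06 °C.

2.06 °C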